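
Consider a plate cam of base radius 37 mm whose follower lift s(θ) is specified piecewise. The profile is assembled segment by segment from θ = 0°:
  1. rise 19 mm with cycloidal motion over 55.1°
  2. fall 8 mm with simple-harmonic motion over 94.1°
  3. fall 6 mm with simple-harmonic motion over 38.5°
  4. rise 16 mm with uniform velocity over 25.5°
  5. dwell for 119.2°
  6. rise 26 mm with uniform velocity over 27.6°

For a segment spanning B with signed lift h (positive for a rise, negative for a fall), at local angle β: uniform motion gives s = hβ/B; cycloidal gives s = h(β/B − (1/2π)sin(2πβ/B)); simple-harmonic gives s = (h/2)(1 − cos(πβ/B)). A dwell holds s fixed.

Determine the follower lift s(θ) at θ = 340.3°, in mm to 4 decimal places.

seg 1 [0°–55.1°] cycloidal, h=19: full span → s += 19 → s = 19.0000
seg 2 [55.1°–149.2°] simple-harmonic, h=-8: full span → s += -8 → s = 11.0000
seg 3 [149.2°–187.7°] simple-harmonic, h=-6: full span → s += -6 → s = 5.0000
seg 4 [187.7°–213.2°] uniform, h=16: full span → s += 16 → s = 21.0000
seg 5 [213.2°–332.4°] dwell: s stays 21.0000
seg 6 [332.4°–360°] uniform, h=26: θ=340.3° here. β=7.9, B=27.6. 26·7.9/27.6 = 7.4420 → s = 28.4420

28.4420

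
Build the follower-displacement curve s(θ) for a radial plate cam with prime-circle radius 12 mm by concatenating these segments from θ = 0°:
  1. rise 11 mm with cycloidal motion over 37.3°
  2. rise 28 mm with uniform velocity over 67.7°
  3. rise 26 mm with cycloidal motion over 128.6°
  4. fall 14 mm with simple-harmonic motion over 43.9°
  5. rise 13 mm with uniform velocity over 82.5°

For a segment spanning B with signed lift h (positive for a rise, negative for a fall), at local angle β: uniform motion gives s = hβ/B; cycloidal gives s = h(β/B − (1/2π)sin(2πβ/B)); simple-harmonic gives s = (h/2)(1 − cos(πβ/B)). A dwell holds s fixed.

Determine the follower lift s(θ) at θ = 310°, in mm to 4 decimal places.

seg 1 [0°–37.3°] cycloidal, h=11: full span → s += 11 → s = 11.0000
seg 2 [37.3°–105°] uniform, h=28: full span → s += 28 → s = 39.0000
seg 3 [105°–233.6°] cycloidal, h=26: full span → s += 26 → s = 65.0000
seg 4 [233.6°–277.5°] simple-harmonic, h=-14: full span → s += -14 → s = 51.0000
seg 5 [277.5°–360°] uniform, h=13: θ=310° here. β=32.5, B=82.5. 13·32.5/82.5 = 5.1212 → s = 56.1212

56.1212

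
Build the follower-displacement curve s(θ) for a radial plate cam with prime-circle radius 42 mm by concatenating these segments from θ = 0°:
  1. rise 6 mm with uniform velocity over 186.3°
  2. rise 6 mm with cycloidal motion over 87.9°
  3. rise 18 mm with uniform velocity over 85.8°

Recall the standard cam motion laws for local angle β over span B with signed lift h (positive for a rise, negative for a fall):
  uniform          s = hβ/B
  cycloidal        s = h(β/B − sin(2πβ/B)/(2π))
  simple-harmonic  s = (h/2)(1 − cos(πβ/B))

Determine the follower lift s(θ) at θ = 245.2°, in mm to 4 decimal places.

seg 1 [0°–186.3°] uniform, h=6: full span → s += 6 → s = 6.0000
seg 2 [186.3°–274.2°] cycloidal, h=6: θ=245.2° here. β=58.9, B=87.9. 6·(0.6701 − sin(2π·0.6701)/(2π)) = 4.8575 → s = 10.8575

10.8575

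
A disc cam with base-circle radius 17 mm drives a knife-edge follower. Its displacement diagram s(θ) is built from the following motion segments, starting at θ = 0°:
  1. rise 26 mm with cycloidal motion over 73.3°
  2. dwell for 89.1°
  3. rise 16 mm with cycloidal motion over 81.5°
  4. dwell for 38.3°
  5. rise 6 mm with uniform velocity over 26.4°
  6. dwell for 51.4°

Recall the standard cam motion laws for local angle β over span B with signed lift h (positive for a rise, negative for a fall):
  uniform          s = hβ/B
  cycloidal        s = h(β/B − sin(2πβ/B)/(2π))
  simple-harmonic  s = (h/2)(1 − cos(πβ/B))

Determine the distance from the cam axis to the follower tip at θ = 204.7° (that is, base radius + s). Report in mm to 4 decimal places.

seg 1 [0°–73.3°] cycloidal, h=26: full span → s += 26 → s = 26.0000
seg 2 [73.3°–162.4°] dwell: s stays 26.0000
seg 3 [162.4°–243.9°] cycloidal, h=16: θ=204.7° here. β=42.3, B=81.5. 16·(0.5190 − sin(2π·0.5190)/(2π)) = 8.6079 → s = 34.6079
radial distance = base radius + s = 17 + 34.6079 = 51.6079

51.6079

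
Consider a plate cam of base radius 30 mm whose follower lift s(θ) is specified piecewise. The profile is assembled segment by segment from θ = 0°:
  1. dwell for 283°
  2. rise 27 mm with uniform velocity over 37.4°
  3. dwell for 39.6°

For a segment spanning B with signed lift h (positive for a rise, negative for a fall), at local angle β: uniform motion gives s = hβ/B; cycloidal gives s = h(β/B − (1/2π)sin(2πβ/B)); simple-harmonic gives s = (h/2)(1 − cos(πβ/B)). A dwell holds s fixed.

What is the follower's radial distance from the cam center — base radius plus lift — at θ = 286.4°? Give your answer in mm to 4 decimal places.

seg 1 [0°–283°] dwell: s stays 0.0000
seg 2 [283°–320.4°] uniform, h=27: θ=286.4° here. β=3.4, B=37.4. 27·3.4/37.4 = 2.4545 → s = 2.4545
radial distance = base radius + s = 30 + 2.4545 = 32.4545

32.4545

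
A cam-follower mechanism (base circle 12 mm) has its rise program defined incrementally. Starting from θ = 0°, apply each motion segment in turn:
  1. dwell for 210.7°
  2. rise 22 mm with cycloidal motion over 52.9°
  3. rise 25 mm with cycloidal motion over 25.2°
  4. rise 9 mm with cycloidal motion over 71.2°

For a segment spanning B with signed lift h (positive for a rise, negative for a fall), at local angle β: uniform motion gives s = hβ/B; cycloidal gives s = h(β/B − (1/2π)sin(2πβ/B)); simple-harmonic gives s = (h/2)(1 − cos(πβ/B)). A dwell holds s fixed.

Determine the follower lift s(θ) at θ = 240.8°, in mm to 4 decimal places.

seg 1 [0°–210.7°] dwell: s stays 0.0000
seg 2 [210.7°–263.6°] cycloidal, h=22: θ=240.8° here. β=30.1, B=52.9. 22·(0.5690 − sin(2π·0.5690)/(2π)) = 13.9888 → s = 13.9888

13.9888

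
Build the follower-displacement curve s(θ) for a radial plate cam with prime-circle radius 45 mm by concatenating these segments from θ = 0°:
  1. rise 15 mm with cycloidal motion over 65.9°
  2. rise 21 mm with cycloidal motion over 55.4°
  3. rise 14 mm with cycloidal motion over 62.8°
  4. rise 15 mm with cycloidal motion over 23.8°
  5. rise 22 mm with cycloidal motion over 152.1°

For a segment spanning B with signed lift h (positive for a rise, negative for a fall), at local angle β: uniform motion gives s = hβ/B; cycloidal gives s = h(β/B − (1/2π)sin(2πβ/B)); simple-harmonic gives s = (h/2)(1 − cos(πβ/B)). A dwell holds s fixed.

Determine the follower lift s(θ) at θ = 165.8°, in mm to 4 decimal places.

seg 1 [0°–65.9°] cycloidal, h=15: full span → s += 15 → s = 15.0000
seg 2 [65.9°–121.3°] cycloidal, h=21: full span → s += 21 → s = 36.0000
seg 3 [121.3°–184.1°] cycloidal, h=14: θ=165.8° here. β=44.5, B=62.8. 14·(0.7086 − sin(2π·0.7086)/(2π)) = 12.0736 → s = 48.0736

48.0736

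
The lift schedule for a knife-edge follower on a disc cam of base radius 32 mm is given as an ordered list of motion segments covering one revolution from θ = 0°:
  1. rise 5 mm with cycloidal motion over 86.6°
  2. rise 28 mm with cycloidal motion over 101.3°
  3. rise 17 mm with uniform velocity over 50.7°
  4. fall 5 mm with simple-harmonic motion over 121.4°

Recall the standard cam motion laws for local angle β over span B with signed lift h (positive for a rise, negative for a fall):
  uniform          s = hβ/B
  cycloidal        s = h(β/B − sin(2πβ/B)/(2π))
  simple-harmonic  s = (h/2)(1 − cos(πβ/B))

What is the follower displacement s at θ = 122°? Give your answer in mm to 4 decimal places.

seg 1 [0°–86.6°] cycloidal, h=5: full span → s += 5 → s = 5.0000
seg 2 [86.6°–187.9°] cycloidal, h=28: θ=122° here. β=35.4, B=101.3. 28·(0.3495 − sin(2π·0.3495)/(2π)) = 6.1706 → s = 11.1706

11.1706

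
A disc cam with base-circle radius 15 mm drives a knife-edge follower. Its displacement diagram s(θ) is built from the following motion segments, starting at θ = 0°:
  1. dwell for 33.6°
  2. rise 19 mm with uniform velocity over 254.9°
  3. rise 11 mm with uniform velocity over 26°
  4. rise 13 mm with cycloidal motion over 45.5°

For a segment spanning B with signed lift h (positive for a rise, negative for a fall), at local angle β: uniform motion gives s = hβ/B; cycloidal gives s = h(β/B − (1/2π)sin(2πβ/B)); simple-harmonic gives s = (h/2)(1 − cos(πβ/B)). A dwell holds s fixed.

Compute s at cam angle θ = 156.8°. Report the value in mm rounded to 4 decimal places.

seg 1 [0°–33.6°] dwell: s stays 0.0000
seg 2 [33.6°–288.5°] uniform, h=19: θ=156.8° here. β=123.2, B=254.9. 19·123.2/254.9 = 9.1832 → s = 9.1832

9.1832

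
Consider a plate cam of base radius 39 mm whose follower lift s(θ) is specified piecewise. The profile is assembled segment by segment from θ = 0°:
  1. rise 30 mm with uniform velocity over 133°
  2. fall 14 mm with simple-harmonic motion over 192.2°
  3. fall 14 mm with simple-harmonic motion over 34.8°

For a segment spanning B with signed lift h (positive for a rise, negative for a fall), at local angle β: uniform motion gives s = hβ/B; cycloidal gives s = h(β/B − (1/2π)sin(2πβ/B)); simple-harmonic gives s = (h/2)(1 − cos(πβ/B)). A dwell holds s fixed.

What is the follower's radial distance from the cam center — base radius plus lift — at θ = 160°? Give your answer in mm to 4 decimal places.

seg 1 [0°–133°] uniform, h=30: full span → s += 30 → s = 30.0000
seg 2 [133°–325.2°] simple-harmonic, h=-14: θ=160° here. β=27, B=192.2. -14/2·(1 − cos(π·0.1405)) = -0.6707 → s = 29.3293
radial distance = base radius + s = 39 + 29.3293 = 68.3293

68.3293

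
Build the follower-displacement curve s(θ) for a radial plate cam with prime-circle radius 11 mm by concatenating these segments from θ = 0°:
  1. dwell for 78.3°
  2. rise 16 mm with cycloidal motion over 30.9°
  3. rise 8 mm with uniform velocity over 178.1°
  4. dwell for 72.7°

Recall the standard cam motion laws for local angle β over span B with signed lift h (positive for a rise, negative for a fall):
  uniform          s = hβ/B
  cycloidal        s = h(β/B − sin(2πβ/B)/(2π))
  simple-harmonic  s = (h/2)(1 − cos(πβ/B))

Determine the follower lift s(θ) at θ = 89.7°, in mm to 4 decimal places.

seg 1 [0°–78.3°] dwell: s stays 0.0000
seg 2 [78.3°–109.2°] cycloidal, h=16: θ=89.7° here. β=11.4, B=30.9. 16·(0.3689 − sin(2π·0.3689)/(2π)) = 4.0350 → s = 4.0350

4.0350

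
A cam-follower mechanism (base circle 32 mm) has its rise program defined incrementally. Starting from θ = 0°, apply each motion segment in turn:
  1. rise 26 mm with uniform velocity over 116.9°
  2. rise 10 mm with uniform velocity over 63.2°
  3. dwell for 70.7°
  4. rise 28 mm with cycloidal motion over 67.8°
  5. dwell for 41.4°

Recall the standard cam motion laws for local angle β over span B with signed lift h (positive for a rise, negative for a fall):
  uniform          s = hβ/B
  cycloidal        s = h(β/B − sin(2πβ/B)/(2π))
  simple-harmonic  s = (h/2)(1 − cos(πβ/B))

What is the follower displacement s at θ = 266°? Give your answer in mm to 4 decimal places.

seg 1 [0°–116.9°] uniform, h=26: full span → s += 26 → s = 26.0000
seg 2 [116.9°–180.1°] uniform, h=10: full span → s += 10 → s = 36.0000
seg 3 [180.1°–250.8°] dwell: s stays 36.0000
seg 4 [250.8°–318.6°] cycloidal, h=28: θ=266° here. β=15.2, B=67.8. 28·(0.2242 − sin(2π·0.2242)/(2π)) = 1.8794 → s = 37.8794

37.8794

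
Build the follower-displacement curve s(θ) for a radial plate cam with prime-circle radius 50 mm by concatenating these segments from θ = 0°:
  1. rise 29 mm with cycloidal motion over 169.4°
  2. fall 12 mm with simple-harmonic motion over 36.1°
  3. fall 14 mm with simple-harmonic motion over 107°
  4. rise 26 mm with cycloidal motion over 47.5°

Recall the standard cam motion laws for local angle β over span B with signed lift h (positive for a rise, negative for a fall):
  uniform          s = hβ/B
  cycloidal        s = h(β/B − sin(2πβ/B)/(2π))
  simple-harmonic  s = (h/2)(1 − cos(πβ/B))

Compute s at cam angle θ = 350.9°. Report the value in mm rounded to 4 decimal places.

seg 1 [0°–169.4°] cycloidal, h=29: full span → s += 29 → s = 29.0000
seg 2 [169.4°–205.5°] simple-harmonic, h=-12: full span → s += -12 → s = 17.0000
seg 3 [205.5°–312.5°] simple-harmonic, h=-14: full span → s += -14 → s = 3.0000
seg 4 [312.5°–360°] cycloidal, h=26: θ=350.9° here. β=38.4, B=47.5. 26·(0.8084 − sin(2π·0.8084)/(2π)) = 24.8813 → s = 27.8813

27.8813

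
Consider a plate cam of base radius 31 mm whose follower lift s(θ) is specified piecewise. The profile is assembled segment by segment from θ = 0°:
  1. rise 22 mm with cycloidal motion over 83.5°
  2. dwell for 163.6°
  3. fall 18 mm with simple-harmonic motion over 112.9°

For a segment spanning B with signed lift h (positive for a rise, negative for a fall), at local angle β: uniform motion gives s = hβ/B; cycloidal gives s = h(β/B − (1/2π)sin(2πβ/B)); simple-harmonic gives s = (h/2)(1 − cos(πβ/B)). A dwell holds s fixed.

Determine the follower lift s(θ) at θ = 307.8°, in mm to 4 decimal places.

seg 1 [0°–83.5°] cycloidal, h=22: full span → s += 22 → s = 22.0000
seg 2 [83.5°–247.1°] dwell: s stays 22.0000
seg 3 [247.1°–360°] simple-harmonic, h=-18: θ=307.8° here. β=60.7, B=112.9. -18/2·(1 − cos(π·0.5376)) = -10.0619 → s = 11.9381

11.9381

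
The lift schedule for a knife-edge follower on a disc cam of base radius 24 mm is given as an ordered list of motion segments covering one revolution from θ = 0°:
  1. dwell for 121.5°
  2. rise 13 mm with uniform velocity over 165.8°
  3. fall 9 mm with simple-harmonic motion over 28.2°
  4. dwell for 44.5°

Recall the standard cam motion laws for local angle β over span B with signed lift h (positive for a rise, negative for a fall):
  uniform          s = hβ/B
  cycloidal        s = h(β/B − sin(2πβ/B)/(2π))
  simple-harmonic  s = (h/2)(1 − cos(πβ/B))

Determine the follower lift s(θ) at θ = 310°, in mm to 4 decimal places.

seg 1 [0°–121.5°] dwell: s stays 0.0000
seg 2 [121.5°–287.3°] uniform, h=13: full span → s += 13 → s = 13.0000
seg 3 [287.3°–315.5°] simple-harmonic, h=-9: θ=310° here. β=22.7, B=28.2. -9/2·(1 − cos(π·0.8050)) = -8.1814 → s = 4.8186

4.8186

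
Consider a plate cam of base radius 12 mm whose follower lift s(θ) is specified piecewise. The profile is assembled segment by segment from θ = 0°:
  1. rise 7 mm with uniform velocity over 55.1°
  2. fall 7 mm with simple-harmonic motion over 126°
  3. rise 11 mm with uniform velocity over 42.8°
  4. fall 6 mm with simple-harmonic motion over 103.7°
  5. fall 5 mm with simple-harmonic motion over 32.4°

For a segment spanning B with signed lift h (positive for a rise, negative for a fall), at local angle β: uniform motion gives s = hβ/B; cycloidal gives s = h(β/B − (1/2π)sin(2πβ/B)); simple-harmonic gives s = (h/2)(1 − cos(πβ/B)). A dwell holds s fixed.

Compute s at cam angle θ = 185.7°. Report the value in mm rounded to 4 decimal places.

seg 1 [0°–55.1°] uniform, h=7: full span → s += 7 → s = 7.0000
seg 2 [55.1°–181.1°] simple-harmonic, h=-7: full span → s += -7 → s = 0.0000
seg 3 [181.1°–223.9°] uniform, h=11: θ=185.7° here. β=4.6, B=42.8. 11·4.6/42.8 = 1.1822 → s = 1.1822

1.1822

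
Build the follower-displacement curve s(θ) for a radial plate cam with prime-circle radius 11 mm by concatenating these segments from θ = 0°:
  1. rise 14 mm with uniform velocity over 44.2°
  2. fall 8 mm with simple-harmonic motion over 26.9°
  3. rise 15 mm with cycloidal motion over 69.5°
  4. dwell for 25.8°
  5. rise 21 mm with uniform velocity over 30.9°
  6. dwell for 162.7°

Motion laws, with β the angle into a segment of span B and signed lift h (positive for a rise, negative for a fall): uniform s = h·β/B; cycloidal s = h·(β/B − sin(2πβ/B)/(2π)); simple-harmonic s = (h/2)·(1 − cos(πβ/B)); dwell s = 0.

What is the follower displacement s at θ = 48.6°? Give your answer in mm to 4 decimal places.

seg 1 [0°–44.2°] uniform, h=14: full span → s += 14 → s = 14.0000
seg 2 [44.2°–71.1°] simple-harmonic, h=-8: θ=48.6° here. β=4.4, B=26.9. -8/2·(1 − cos(π·0.1636)) = -0.5166 → s = 13.4834

13.4834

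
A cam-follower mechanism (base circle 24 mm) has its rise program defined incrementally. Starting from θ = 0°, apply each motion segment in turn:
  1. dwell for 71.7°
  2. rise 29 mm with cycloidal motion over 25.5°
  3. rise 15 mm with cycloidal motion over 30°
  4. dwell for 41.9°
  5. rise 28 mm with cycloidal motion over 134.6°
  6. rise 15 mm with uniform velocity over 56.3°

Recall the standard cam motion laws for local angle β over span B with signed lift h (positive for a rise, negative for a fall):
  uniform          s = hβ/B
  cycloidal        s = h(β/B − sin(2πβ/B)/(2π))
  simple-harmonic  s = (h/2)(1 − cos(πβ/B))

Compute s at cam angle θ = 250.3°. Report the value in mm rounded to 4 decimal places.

seg 1 [0°–71.7°] dwell: s stays 0.0000
seg 2 [71.7°–97.2°] cycloidal, h=29: full span → s += 29 → s = 29.0000
seg 3 [97.2°–127.2°] cycloidal, h=15: full span → s += 15 → s = 44.0000
seg 4 [127.2°–169.1°] dwell: s stays 44.0000
seg 5 [169.1°–303.7°] cycloidal, h=28: θ=250.3° here. β=81.2, B=134.6. 28·(0.6033 − sin(2π·0.6033)/(2π)) = 19.5844 → s = 63.5844

63.5844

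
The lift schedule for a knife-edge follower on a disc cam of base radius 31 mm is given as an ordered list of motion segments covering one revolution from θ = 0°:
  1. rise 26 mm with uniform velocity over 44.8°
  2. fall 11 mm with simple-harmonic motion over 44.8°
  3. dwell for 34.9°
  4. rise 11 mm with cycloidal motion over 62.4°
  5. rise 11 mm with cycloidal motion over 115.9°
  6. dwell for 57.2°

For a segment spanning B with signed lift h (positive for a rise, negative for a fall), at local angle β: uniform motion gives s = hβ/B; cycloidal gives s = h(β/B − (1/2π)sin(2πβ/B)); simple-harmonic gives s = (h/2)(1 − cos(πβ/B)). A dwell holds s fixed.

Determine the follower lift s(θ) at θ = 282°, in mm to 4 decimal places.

seg 1 [0°–44.8°] uniform, h=26: full span → s += 26 → s = 26.0000
seg 2 [44.8°–89.6°] simple-harmonic, h=-11: full span → s += -11 → s = 15.0000
seg 3 [89.6°–124.5°] dwell: s stays 15.0000
seg 4 [124.5°–186.9°] cycloidal, h=11: full span → s += 11 → s = 26.0000
seg 5 [186.9°–302.8°] cycloidal, h=11: θ=282° here. β=95.1, B=115.9. 11·(0.8205 − sin(2π·0.8205)/(2π)) = 10.6075 → s = 36.6075

36.6075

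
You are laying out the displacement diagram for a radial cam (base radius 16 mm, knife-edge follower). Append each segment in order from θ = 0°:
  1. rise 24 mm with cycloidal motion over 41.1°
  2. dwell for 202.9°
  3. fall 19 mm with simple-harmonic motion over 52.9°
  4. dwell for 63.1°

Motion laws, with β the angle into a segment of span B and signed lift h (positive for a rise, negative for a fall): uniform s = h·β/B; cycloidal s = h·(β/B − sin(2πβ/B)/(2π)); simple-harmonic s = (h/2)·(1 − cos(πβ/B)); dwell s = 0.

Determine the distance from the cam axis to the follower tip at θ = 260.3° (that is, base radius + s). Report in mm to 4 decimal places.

seg 1 [0°–41.1°] cycloidal, h=24: full span → s += 24 → s = 24.0000
seg 2 [41.1°–244°] dwell: s stays 24.0000
seg 3 [244°–296.9°] simple-harmonic, h=-19: θ=260.3° here. β=16.3, B=52.9. -19/2·(1 − cos(π·0.3081)) = -4.1141 → s = 19.8859
radial distance = base radius + s = 16 + 19.8859 = 35.8859

35.8859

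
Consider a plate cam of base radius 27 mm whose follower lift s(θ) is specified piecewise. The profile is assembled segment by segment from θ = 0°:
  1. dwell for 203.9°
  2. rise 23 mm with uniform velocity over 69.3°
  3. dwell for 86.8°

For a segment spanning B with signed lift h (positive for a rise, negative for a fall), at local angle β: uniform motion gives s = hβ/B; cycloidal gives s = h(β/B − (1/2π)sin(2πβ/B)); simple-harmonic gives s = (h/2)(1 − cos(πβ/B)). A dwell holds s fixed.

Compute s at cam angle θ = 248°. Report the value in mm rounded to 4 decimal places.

seg 1 [0°–203.9°] dwell: s stays 0.0000
seg 2 [203.9°–273.2°] uniform, h=23: θ=248° here. β=44.1, B=69.3. 23·44.1/69.3 = 14.6364 → s = 14.6364

14.6364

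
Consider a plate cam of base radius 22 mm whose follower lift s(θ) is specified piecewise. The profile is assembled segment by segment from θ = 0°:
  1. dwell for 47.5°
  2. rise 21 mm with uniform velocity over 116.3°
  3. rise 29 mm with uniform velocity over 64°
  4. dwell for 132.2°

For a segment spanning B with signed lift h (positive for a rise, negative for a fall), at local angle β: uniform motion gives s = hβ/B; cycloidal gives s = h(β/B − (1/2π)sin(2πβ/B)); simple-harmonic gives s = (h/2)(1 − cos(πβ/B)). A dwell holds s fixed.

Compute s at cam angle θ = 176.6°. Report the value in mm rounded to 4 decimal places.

seg 1 [0°–47.5°] dwell: s stays 0.0000
seg 2 [47.5°–163.8°] uniform, h=21: full span → s += 21 → s = 21.0000
seg 3 [163.8°–227.8°] uniform, h=29: θ=176.6° here. β=12.8, B=64. 29·12.8/64 = 5.8000 → s = 26.8000

26.8000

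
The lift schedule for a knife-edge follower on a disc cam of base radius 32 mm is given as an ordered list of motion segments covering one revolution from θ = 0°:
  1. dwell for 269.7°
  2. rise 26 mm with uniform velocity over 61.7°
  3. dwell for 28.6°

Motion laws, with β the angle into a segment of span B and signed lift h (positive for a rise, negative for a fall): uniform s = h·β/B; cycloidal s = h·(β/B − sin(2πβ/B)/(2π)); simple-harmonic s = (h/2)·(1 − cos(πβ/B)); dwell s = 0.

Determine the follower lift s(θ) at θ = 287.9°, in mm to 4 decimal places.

seg 1 [0°–269.7°] dwell: s stays 0.0000
seg 2 [269.7°–331.4°] uniform, h=26: θ=287.9° here. β=18.2, B=61.7. 26·18.2/61.7 = 7.6694 → s = 7.6694

7.6694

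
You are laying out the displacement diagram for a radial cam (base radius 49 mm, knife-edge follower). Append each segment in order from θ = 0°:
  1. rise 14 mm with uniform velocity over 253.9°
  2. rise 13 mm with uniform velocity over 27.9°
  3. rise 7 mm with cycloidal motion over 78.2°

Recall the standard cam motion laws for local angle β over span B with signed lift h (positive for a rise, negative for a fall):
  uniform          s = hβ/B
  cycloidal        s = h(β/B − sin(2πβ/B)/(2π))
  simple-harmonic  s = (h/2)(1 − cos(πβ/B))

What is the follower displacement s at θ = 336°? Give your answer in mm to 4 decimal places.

seg 1 [0°–253.9°] uniform, h=14: full span → s += 14 → s = 14.0000
seg 2 [253.9°–281.8°] uniform, h=13: full span → s += 13 → s = 27.0000
seg 3 [281.8°–360°] cycloidal, h=7: θ=336° here. β=54.2, B=78.2. 7·(0.6931 − sin(2π·0.6931)/(2π)) = 5.8953 → s = 32.8953

32.8953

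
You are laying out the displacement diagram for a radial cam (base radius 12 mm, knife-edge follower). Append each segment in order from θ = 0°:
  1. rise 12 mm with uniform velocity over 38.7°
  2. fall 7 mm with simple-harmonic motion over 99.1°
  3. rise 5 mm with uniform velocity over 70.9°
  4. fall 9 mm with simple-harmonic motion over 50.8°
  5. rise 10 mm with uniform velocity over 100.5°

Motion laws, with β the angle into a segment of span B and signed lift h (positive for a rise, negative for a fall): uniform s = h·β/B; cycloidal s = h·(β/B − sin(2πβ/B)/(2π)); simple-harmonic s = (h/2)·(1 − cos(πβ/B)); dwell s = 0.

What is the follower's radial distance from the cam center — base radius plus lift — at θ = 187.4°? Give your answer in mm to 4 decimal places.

seg 1 [0°–38.7°] uniform, h=12: full span → s += 12 → s = 12.0000
seg 2 [38.7°–137.8°] simple-harmonic, h=-7: full span → s += -7 → s = 5.0000
seg 3 [137.8°–208.7°] uniform, h=5: θ=187.4° here. β=49.6, B=70.9. 5·49.6/70.9 = 3.4979 → s = 8.4979
radial distance = base radius + s = 12 + 8.4979 = 20.4979

20.4979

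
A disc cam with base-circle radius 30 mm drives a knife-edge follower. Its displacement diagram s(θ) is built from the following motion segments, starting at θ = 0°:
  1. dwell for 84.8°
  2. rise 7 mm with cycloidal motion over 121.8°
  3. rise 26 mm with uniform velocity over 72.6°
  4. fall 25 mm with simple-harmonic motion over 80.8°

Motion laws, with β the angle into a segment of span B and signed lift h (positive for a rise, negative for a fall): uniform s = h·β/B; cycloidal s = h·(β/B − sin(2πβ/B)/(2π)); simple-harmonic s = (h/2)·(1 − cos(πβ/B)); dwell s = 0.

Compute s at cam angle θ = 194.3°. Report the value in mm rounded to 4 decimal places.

seg 1 [0°–84.8°] dwell: s stays 0.0000
seg 2 [84.8°–206.6°] cycloidal, h=7: θ=194.3° here. β=109.5, B=121.8. 7·(0.8990 − sin(2π·0.8990)/(2π)) = 6.9535 → s = 6.9535

6.9535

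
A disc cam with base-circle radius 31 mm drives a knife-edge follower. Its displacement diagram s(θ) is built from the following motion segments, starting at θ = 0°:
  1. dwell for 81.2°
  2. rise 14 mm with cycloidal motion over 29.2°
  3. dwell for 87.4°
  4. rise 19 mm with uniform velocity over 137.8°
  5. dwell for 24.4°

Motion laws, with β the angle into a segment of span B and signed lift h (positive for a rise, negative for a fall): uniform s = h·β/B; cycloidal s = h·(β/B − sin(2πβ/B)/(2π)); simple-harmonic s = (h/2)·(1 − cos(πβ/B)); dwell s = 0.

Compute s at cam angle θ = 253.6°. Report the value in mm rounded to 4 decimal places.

seg 1 [0°–81.2°] dwell: s stays 0.0000
seg 2 [81.2°–110.4°] cycloidal, h=14: full span → s += 14 → s = 14.0000
seg 3 [110.4°–197.8°] dwell: s stays 14.0000
seg 4 [197.8°–335.6°] uniform, h=19: θ=253.6° here. β=55.8, B=137.8. 19·55.8/137.8 = 7.6938 → s = 21.6938

21.6938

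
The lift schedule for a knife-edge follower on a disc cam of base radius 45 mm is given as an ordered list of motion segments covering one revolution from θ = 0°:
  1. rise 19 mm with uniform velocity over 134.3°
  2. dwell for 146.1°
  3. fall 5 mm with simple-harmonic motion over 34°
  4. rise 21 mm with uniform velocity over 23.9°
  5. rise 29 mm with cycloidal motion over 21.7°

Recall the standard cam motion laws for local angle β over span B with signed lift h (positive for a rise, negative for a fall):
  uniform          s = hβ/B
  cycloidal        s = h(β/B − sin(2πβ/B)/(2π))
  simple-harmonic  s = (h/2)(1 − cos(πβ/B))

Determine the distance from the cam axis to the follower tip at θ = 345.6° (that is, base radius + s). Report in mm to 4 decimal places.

seg 1 [0°–134.3°] uniform, h=19: full span → s += 19 → s = 19.0000
seg 2 [134.3°–280.4°] dwell: s stays 19.0000
seg 3 [280.4°–314.4°] simple-harmonic, h=-5: full span → s += -5 → s = 14.0000
seg 4 [314.4°–338.3°] uniform, h=21: full span → s += 21 → s = 35.0000
seg 5 [338.3°–360°] cycloidal, h=29: θ=345.6° here. β=7.3, B=21.7. 29·(0.3364 − sin(2π·0.3364)/(2π)) = 5.8039 → s = 40.8039
radial distance = base radius + s = 45 + 40.8039 = 85.8039

85.8039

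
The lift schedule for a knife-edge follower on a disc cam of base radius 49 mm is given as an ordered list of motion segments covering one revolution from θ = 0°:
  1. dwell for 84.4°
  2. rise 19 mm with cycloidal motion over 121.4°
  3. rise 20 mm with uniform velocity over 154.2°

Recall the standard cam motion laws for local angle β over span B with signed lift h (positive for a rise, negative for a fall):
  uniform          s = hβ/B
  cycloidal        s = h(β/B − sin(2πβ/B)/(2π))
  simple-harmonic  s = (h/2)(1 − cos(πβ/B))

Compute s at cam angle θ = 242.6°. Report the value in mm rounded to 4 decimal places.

seg 1 [0°–84.4°] dwell: s stays 0.0000
seg 2 [84.4°–205.8°] cycloidal, h=19: full span → s += 19 → s = 19.0000
seg 3 [205.8°–360°] uniform, h=20: θ=242.6° here. β=36.8, B=154.2. 20·36.8/154.2 = 4.7730 → s = 23.7730

23.7730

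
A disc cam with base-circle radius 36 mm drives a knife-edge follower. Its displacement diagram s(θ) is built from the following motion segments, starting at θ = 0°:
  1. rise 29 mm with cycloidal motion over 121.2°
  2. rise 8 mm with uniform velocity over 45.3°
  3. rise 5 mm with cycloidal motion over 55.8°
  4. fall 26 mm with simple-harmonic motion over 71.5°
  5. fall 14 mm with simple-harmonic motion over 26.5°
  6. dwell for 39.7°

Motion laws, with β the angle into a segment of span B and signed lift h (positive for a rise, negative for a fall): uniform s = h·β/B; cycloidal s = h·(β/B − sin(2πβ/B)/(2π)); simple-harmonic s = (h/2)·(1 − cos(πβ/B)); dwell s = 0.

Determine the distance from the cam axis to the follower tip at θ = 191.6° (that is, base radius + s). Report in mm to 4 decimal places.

seg 1 [0°–121.2°] cycloidal, h=29: full span → s += 29 → s = 29.0000
seg 2 [121.2°–166.5°] uniform, h=8: full span → s += 8 → s = 37.0000
seg 3 [166.5°–222.3°] cycloidal, h=5: θ=191.6° here. β=25.1, B=55.8. 5·(0.4498 − sin(2π·0.4498)/(2π)) = 2.0023 → s = 39.0023
radial distance = base radius + s = 36 + 39.0023 = 75.0023

75.0023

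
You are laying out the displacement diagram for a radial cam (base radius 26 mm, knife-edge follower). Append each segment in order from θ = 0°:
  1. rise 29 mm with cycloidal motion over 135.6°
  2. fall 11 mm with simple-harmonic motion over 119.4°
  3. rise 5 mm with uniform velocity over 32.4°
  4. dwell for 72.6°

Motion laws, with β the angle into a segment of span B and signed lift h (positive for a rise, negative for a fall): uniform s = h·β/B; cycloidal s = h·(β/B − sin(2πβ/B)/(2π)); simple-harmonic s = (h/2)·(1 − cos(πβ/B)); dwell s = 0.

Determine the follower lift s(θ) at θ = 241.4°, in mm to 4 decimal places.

seg 1 [0°–135.6°] cycloidal, h=29: full span → s += 29 → s = 29.0000
seg 2 [135.6°–255°] simple-harmonic, h=-11: θ=241.4° here. β=105.8, B=119.4. -11/2·(1 − cos(π·0.8861)) = -10.6516 → s = 18.3484

18.3484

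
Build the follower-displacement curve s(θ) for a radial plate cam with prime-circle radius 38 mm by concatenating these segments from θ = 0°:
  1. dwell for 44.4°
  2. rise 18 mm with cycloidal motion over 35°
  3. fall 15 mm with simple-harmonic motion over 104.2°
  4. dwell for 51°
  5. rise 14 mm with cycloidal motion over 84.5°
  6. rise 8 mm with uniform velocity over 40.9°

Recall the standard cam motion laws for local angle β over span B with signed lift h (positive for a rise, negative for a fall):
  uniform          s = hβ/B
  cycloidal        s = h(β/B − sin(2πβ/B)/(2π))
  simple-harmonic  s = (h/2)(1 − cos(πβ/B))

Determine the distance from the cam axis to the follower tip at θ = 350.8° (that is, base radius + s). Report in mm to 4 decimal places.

seg 1 [0°–44.4°] dwell: s stays 0.0000
seg 2 [44.4°–79.4°] cycloidal, h=18: full span → s += 18 → s = 18.0000
seg 3 [79.4°–183.6°] simple-harmonic, h=-15: full span → s += -15 → s = 3.0000
seg 4 [183.6°–234.6°] dwell: s stays 3.0000
seg 5 [234.6°–319.1°] cycloidal, h=14: full span → s += 14 → s = 17.0000
seg 6 [319.1°–360°] uniform, h=8: θ=350.8° here. β=31.7, B=40.9. 8·31.7/40.9 = 6.2005 → s = 23.2005
radial distance = base radius + s = 38 + 23.2005 = 61.2005

61.2005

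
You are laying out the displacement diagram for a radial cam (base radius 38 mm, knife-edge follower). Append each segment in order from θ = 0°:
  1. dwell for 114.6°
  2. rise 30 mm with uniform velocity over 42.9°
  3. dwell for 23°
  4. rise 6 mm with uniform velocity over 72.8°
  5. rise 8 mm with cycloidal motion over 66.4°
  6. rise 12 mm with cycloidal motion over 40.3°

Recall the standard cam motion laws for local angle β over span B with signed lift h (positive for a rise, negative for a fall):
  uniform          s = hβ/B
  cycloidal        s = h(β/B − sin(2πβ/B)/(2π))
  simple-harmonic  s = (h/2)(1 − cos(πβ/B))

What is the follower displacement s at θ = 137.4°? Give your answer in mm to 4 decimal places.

seg 1 [0°–114.6°] dwell: s stays 0.0000
seg 2 [114.6°–157.5°] uniform, h=30: θ=137.4° here. β=22.8, B=42.9. 30·22.8/42.9 = 15.9441 → s = 15.9441

15.9441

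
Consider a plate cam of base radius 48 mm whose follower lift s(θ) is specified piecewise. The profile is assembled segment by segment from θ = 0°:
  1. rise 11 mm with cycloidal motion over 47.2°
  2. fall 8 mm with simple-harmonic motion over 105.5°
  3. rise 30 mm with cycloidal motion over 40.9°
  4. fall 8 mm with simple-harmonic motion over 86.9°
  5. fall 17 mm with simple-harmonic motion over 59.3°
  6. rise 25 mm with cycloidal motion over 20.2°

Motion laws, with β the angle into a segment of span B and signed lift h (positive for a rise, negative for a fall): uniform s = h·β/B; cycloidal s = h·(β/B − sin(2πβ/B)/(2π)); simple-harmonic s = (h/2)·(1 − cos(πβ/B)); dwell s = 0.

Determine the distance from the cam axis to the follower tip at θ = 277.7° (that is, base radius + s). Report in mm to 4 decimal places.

seg 1 [0°–47.2°] cycloidal, h=11: full span → s += 11 → s = 11.0000
seg 2 [47.2°–152.7°] simple-harmonic, h=-8: full span → s += -8 → s = 3.0000
seg 3 [152.7°–193.6°] cycloidal, h=30: full span → s += 30 → s = 33.0000
seg 4 [193.6°–280.5°] simple-harmonic, h=-8: θ=277.7° here. β=84.1, B=86.9. -8/2·(1 − cos(π·0.9678)) = -7.9795 → s = 25.0205
radial distance = base radius + s = 48 + 25.0205 = 73.0205

73.0205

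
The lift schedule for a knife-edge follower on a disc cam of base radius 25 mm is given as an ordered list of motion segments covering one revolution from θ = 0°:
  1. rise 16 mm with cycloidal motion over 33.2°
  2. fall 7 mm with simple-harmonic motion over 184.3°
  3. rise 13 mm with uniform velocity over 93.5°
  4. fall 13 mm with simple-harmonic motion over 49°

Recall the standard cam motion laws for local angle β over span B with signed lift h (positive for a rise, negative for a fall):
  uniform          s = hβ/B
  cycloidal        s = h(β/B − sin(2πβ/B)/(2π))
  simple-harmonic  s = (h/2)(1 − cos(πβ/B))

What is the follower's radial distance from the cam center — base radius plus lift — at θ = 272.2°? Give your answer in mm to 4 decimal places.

seg 1 [0°–33.2°] cycloidal, h=16: full span → s += 16 → s = 16.0000
seg 2 [33.2°–217.5°] simple-harmonic, h=-7: full span → s += -7 → s = 9.0000
seg 3 [217.5°–311°] uniform, h=13: θ=272.2° here. β=54.7, B=93.5. 13·54.7/93.5 = 7.6053 → s = 16.6053
radial distance = base radius + s = 25 + 16.6053 = 41.6053

41.6053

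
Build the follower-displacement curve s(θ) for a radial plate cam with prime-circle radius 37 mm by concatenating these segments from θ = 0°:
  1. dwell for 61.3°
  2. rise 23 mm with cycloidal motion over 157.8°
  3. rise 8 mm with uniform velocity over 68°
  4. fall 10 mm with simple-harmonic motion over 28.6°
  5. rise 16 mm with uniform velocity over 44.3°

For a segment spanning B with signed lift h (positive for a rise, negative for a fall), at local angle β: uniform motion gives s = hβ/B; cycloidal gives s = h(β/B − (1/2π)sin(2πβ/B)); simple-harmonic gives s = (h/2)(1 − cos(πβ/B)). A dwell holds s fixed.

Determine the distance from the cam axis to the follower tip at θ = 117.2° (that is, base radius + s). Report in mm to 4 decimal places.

seg 1 [0°–61.3°] dwell: s stays 0.0000
seg 2 [61.3°–219.1°] cycloidal, h=23: θ=117.2° here. β=55.9, B=157.8. 23·(0.3542 − sin(2π·0.3542)/(2π)) = 5.2446 → s = 5.2446
radial distance = base radius + s = 37 + 5.2446 = 42.2446

42.2446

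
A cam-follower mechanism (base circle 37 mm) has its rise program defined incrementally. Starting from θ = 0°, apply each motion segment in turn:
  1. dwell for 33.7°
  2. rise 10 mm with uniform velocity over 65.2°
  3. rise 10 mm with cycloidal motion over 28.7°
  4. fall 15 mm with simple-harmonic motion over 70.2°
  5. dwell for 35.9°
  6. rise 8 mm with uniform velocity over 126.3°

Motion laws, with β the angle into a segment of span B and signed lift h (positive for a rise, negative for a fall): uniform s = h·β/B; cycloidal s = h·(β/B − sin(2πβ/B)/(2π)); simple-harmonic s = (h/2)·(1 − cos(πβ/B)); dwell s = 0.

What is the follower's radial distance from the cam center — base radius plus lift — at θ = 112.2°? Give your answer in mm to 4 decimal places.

seg 1 [0°–33.7°] dwell: s stays 0.0000
seg 2 [33.7°–98.9°] uniform, h=10: full span → s += 10 → s = 10.0000
seg 3 [98.9°–127.6°] cycloidal, h=10: θ=112.2° here. β=13.3, B=28.7. 10·(0.4634 − sin(2π·0.4634)/(2π)) = 4.2715 → s = 14.2715
radial distance = base radius + s = 37 + 14.2715 = 51.2715

51.2715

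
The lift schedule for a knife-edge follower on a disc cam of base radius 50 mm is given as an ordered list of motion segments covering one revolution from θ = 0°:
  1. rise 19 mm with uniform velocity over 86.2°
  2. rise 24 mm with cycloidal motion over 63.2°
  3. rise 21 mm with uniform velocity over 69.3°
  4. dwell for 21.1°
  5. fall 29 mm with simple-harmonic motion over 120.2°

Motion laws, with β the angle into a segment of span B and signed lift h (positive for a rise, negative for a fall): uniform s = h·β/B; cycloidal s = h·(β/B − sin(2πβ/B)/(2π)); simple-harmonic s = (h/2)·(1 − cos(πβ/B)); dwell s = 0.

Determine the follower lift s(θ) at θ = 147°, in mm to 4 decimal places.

seg 1 [0°–86.2°] uniform, h=19: full span → s += 19 → s = 19.0000
seg 2 [86.2°–149.4°] cycloidal, h=24: θ=147° here. β=60.8, B=63.2. 24·(0.9620 − sin(2π·0.9620)/(2π)) = 23.9914 → s = 42.9914

42.9914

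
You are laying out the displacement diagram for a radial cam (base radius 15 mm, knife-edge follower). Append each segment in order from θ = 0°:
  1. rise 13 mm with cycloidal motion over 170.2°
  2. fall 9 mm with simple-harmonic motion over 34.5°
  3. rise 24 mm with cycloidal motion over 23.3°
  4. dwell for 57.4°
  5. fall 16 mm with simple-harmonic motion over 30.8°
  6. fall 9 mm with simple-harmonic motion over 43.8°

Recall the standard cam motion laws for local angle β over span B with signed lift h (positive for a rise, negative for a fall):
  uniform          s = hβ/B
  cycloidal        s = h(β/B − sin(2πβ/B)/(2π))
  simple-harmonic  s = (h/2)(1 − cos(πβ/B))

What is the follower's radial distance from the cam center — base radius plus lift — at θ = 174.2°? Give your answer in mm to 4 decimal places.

seg 1 [0°–170.2°] cycloidal, h=13: full span → s += 13 → s = 13.0000
seg 2 [170.2°–204.7°] simple-harmonic, h=-9: θ=174.2° here. β=4, B=34.5. -9/2·(1 − cos(π·0.1159)) = -0.2952 → s = 12.7048
radial distance = base radius + s = 15 + 12.7048 = 27.7048

27.7048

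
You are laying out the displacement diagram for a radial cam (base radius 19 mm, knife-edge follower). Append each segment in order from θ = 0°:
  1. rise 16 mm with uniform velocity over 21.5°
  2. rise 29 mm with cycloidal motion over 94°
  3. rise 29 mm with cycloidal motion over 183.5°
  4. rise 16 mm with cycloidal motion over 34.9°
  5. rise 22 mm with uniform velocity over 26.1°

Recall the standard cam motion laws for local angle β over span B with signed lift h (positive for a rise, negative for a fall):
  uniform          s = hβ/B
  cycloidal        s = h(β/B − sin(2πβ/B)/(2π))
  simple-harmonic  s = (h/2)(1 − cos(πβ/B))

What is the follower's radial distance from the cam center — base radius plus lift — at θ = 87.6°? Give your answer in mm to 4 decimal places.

seg 1 [0°–21.5°] uniform, h=16: full span → s += 16 → s = 16.0000
seg 2 [21.5°–115.5°] cycloidal, h=29: θ=87.6° here. β=66.1, B=94. 29·(0.7032 − sin(2π·0.7032)/(2π)) = 24.8099 → s = 40.8099
radial distance = base radius + s = 19 + 40.8099 = 59.8099

59.8099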